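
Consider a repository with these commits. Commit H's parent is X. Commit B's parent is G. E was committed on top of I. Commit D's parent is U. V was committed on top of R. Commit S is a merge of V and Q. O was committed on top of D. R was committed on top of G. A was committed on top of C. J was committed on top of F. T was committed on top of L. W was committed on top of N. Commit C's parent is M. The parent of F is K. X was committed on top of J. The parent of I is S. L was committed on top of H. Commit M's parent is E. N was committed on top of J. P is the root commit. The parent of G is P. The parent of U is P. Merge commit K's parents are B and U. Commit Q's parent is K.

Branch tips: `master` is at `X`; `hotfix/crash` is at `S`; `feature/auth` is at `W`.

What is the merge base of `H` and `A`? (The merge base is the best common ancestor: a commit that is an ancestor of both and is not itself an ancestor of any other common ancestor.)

Ancestors of H: {B, F, G, H, J, K, P, U, X}.
Ancestors of A: {A, B, C, E, G, I, K, M, P, Q, R, S, U, V}.
Common ancestors: {B, G, K, P, U}.
Among these, K is not an ancestor of any other common ancestor — it is the merge base.

K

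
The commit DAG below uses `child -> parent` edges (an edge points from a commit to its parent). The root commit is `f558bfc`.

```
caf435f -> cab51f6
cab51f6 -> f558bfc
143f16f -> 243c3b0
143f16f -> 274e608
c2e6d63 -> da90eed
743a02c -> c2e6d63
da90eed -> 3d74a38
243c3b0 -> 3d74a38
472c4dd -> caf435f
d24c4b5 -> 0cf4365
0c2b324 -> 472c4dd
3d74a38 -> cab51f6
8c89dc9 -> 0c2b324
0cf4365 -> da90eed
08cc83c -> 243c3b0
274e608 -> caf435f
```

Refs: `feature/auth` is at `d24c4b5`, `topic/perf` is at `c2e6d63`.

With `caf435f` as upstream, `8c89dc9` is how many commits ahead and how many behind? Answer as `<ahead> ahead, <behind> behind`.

Reachable from 8c89dc9: {0c2b324, 472c4dd, 8c89dc9, cab51f6, caf435f, f558bfc}.
Reachable from caf435f: {cab51f6, caf435f, f558bfc}.
Only in 8c89dc9's history (ahead): {0c2b324, 472c4dd, 8c89dc9} — 3.
Only in caf435f's history (behind): {} — 0.

3 ahead, 0 behind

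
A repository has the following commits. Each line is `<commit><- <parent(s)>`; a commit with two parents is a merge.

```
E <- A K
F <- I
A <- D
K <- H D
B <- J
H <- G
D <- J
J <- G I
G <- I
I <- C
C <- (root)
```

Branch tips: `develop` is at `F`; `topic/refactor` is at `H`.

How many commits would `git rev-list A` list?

6

Walking parent pointers from A: reachable set = {A, C, D, G, I, J}.
That is 6 commits.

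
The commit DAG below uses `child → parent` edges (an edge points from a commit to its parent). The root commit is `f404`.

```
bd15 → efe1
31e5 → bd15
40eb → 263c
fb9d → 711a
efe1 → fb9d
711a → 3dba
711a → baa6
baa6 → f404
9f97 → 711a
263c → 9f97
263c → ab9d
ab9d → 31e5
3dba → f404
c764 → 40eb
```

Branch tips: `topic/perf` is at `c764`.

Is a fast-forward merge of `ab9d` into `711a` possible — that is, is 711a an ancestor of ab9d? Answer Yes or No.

A fast-forward from 711a to ab9d is possible iff 711a is an ancestor of ab9d.
Ancestors of ab9d: {31e5, 3dba, 711a, ab9d, baa6, bd15, efe1, f404, fb9d}.
711a is among them, so fast-forward is possible.

Yes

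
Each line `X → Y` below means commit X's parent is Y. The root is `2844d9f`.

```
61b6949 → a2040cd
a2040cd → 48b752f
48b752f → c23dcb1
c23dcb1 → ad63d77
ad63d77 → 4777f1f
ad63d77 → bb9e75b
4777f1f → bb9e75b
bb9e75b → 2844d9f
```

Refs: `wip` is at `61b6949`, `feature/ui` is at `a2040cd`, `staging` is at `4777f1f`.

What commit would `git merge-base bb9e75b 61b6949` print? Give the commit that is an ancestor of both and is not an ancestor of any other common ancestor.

Ancestors of bb9e75b: {2844d9f, bb9e75b}.
Ancestors of 61b6949: {2844d9f, 4777f1f, 48b752f, 61b6949, a2040cd, ad63d77, bb9e75b, c23dcb1}.
Common ancestors: {2844d9f, bb9e75b}.
Among these, bb9e75b is not an ancestor of any other common ancestor — it is the merge base.

bb9e75b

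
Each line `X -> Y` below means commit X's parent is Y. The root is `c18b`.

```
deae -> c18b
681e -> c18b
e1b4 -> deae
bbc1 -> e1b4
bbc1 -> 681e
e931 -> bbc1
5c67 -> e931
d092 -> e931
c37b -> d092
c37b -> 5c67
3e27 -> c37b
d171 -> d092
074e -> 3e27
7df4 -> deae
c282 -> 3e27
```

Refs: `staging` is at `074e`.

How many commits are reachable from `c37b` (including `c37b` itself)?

9

Walking parent pointers from c37b: reachable set = {5c67, 681e, bbc1, c18b, c37b, d092, deae, e1b4, e931}.
That is 9 commits.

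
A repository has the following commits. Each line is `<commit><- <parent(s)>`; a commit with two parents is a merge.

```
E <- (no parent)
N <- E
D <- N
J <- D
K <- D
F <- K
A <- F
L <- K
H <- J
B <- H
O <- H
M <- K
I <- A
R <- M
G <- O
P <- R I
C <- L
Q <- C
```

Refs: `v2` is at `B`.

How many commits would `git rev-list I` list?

7

Walking parent pointers from I: reachable set = {A, D, E, F, I, K, N}.
That is 7 commits.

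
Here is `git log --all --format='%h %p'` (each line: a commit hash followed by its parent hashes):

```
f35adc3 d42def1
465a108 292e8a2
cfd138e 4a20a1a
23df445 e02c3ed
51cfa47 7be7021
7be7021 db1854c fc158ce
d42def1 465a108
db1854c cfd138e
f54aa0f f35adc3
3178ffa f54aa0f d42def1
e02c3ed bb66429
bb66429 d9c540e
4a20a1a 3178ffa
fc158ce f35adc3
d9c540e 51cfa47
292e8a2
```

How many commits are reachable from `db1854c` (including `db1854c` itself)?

9

Walking parent pointers from db1854c: reachable set = {292e8a2, 3178ffa, 465a108, 4a20a1a, cfd138e, d42def1, db1854c, f35adc3, f54aa0f}.
That is 9 commits.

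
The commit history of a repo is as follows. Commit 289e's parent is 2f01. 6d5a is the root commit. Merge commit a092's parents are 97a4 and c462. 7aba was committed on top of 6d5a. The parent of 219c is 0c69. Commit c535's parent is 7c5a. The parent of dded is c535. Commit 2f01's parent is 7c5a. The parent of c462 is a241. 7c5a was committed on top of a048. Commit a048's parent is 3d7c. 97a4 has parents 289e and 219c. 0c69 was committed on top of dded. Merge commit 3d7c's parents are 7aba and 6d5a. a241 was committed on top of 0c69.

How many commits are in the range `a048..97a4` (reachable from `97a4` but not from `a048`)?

8

Reachable from 97a4: {0c69, 219c, 289e, 2f01, 3d7c, 6d5a, 7aba, 7c5a, 97a4, a048, c535, dded}.
Reachable from a048: {3d7c, 6d5a, 7aba, a048}.
In 97a4's history but not a048's: {0c69, 219c, 289e, 2f01, 7c5a, 97a4, c535, dded} — 8 commits.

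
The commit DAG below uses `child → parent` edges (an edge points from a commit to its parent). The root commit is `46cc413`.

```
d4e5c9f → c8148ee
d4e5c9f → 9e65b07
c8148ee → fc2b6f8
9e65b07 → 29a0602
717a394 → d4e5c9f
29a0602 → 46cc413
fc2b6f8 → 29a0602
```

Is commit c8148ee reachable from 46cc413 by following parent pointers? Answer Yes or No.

Ancestors of 46cc413: {46cc413}.
c8148ee is not in that set, so it is not an ancestor of 46cc413.

No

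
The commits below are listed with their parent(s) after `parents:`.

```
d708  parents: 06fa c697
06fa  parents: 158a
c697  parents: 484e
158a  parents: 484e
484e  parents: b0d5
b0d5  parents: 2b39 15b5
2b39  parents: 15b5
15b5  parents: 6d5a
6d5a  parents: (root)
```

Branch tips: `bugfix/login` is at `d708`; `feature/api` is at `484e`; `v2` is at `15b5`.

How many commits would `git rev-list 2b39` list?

Walking parent pointers from 2b39: reachable set = {15b5, 2b39, 6d5a}.
That is 3 commits.

3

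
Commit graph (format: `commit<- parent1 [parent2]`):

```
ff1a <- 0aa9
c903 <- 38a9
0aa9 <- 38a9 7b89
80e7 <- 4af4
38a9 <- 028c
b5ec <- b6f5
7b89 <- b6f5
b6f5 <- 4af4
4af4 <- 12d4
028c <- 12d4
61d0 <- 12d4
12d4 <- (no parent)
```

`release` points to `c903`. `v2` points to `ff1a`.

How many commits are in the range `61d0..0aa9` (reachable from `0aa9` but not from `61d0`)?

6

Reachable from 0aa9: {028c, 0aa9, 12d4, 38a9, 4af4, 7b89, b6f5}.
Reachable from 61d0: {12d4, 61d0}.
In 0aa9's history but not 61d0's: {028c, 0aa9, 38a9, 4af4, 7b89, b6f5} — 6 commits.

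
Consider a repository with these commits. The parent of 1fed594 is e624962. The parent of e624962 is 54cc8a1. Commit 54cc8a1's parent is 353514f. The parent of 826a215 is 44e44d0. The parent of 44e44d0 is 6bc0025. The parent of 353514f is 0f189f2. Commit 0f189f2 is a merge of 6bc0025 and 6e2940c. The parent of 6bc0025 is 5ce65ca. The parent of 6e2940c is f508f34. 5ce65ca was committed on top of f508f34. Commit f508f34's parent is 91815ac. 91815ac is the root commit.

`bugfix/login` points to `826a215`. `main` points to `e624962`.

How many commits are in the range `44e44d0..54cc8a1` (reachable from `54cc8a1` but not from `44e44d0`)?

Reachable from 54cc8a1: {0f189f2, 353514f, 54cc8a1, 5ce65ca, 6bc0025, 6e2940c, 91815ac, f508f34}.
Reachable from 44e44d0: {44e44d0, 5ce65ca, 6bc0025, 91815ac, f508f34}.
In 54cc8a1's history but not 44e44d0's: {0f189f2, 353514f, 54cc8a1, 6e2940c} — 4 commits.

4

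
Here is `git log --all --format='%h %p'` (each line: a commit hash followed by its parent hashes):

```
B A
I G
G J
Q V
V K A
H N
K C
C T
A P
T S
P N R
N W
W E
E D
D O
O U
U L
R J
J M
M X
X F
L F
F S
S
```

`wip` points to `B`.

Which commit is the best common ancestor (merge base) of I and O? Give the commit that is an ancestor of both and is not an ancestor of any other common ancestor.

F

Ancestors of I: {F, G, I, J, M, S, X}.
Ancestors of O: {F, L, O, S, U}.
Common ancestors: {F, S}.
Among these, F is not an ancestor of any other common ancestor — it is the merge base.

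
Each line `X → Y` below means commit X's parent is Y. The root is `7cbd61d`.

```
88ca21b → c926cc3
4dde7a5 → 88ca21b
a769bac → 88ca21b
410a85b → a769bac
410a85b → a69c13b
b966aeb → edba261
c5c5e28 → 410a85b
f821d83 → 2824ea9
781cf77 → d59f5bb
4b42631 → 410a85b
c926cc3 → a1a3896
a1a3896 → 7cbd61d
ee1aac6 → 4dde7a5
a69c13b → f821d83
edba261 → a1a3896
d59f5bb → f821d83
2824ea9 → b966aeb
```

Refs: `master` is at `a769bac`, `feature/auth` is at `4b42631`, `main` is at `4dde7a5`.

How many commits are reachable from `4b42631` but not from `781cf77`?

Reachable from 4b42631: {2824ea9, 410a85b, 4b42631, 7cbd61d, 88ca21b, a1a3896, a69c13b, a769bac, b966aeb, c926cc3, edba261, f821d83}.
Reachable from 781cf77: {2824ea9, 781cf77, 7cbd61d, a1a3896, b966aeb, d59f5bb, edba261, f821d83}.
In 4b42631's history but not 781cf77's: {410a85b, 4b42631, 88ca21b, a69c13b, a769bac, c926cc3} — 6 commits.

6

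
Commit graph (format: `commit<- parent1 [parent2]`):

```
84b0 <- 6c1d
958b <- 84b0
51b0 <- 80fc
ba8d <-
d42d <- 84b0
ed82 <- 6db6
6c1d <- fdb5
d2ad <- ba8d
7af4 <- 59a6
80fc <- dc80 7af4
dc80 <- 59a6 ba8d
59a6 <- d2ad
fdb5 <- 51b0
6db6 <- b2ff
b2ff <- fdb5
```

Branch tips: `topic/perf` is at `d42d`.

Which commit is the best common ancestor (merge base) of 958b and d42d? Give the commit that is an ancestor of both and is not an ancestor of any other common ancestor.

Ancestors of 958b: {51b0, 59a6, 6c1d, 7af4, 80fc, 84b0, 958b, ba8d, d2ad, dc80, fdb5}.
Ancestors of d42d: {51b0, 59a6, 6c1d, 7af4, 80fc, 84b0, ba8d, d2ad, d42d, dc80, fdb5}.
Common ancestors: {51b0, 59a6, 6c1d, 7af4, 80fc, 84b0, ba8d, d2ad, dc80, fdb5}.
Among these, 84b0 is not an ancestor of any other common ancestor — it is the merge base.

84b0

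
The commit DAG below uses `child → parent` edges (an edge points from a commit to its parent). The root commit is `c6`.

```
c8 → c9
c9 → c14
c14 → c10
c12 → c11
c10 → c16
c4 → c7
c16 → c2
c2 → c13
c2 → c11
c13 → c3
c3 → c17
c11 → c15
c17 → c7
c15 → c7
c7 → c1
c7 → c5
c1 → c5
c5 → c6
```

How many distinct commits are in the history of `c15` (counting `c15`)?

5

Walking parent pointers from c15: reachable set = {c1, c15, c5, c6, c7}.
That is 5 commits.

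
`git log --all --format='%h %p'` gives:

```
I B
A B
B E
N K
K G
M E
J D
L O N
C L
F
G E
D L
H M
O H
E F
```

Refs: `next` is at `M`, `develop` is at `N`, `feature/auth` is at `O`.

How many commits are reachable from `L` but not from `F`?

Reachable from L: {E, F, G, H, K, L, M, N, O}.
Reachable from F: {F}.
In L's history but not F's: {E, G, H, K, L, M, N, O} — 8 commits.

8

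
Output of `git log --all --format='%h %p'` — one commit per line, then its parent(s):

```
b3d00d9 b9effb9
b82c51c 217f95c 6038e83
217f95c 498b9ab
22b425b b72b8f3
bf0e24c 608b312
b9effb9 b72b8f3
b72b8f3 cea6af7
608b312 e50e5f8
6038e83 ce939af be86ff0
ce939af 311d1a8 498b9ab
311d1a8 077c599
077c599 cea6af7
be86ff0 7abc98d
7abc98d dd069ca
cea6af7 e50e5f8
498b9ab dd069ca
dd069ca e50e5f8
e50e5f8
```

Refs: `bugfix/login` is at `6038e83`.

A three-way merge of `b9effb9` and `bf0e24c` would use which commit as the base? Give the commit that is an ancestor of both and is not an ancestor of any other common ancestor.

Ancestors of b9effb9: {b72b8f3, b9effb9, cea6af7, e50e5f8}.
Ancestors of bf0e24c: {608b312, bf0e24c, e50e5f8}.
Common ancestors: {e50e5f8}.
The only common ancestor is e50e5f8, so it is the merge base.

e50e5f8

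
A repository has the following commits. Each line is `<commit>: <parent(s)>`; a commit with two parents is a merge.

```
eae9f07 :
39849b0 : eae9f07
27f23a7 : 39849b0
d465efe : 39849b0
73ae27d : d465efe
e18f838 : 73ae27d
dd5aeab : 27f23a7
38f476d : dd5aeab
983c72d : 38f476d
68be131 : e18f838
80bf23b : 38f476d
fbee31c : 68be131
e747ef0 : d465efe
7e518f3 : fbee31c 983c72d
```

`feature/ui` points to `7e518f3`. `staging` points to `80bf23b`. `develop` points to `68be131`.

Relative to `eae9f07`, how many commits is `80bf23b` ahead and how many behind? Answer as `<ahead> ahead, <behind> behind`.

Reachable from 80bf23b: {27f23a7, 38f476d, 39849b0, 80bf23b, dd5aeab, eae9f07}.
Reachable from eae9f07: {eae9f07}.
Only in 80bf23b's history (ahead): {27f23a7, 38f476d, 39849b0, 80bf23b, dd5aeab} — 5.
Only in eae9f07's history (behind): {} — 0.

5 ahead, 0 behind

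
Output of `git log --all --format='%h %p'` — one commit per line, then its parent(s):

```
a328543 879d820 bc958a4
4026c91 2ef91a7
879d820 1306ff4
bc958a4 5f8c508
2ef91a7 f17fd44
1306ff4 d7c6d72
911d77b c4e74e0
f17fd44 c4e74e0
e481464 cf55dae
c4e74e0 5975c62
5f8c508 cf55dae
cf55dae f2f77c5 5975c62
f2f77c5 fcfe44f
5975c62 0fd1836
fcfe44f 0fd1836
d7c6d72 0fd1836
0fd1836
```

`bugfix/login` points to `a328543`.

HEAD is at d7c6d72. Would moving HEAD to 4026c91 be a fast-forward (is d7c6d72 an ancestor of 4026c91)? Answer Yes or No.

A fast-forward from d7c6d72 to 4026c91 is possible iff d7c6d72 is an ancestor of 4026c91.
Ancestors of 4026c91: {0fd1836, 2ef91a7, 4026c91, 5975c62, c4e74e0, f17fd44}.
d7c6d72 is not among them, so fast-forward is not possible.

No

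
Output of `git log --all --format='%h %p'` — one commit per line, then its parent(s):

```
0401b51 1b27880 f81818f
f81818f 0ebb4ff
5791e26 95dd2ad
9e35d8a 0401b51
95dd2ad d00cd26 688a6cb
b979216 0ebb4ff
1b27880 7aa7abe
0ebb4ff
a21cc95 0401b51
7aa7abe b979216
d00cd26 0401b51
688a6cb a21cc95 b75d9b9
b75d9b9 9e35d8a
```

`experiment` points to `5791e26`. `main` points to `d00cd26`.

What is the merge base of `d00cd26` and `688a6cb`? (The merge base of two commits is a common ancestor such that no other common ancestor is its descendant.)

0401b51

Ancestors of d00cd26: {0401b51, 0ebb4ff, 1b27880, 7aa7abe, b979216, d00cd26, f81818f}.
Ancestors of 688a6cb: {0401b51, 0ebb4ff, 1b27880, 688a6cb, 7aa7abe, 9e35d8a, a21cc95, b75d9b9, b979216, f81818f}.
Common ancestors: {0401b51, 0ebb4ff, 1b27880, 7aa7abe, b979216, f81818f}.
Among these, 0401b51 is not an ancestor of any other common ancestor — it is the merge base.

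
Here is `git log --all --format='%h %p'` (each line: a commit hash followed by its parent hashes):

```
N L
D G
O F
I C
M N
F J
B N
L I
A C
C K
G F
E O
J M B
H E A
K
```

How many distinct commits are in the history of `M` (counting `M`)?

Walking parent pointers from M: reachable set = {C, I, K, L, M, N}.
That is 6 commits.

6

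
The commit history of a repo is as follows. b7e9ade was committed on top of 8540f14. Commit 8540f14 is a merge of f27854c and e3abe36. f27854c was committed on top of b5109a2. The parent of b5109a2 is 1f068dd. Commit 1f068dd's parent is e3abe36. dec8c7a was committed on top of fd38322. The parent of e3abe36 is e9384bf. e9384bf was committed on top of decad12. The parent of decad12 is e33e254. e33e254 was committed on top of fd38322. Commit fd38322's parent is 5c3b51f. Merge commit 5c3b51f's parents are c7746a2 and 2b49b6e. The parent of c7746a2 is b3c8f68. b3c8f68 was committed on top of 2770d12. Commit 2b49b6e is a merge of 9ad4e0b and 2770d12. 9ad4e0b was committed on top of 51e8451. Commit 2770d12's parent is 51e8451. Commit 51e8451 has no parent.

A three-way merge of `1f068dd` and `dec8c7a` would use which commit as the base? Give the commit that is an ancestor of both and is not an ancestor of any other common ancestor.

Ancestors of 1f068dd: {1f068dd, 2770d12, 2b49b6e, 51e8451, 5c3b51f, 9ad4e0b, b3c8f68, c7746a2, decad12, e33e254, e3abe36, e9384bf, fd38322}.
Ancestors of dec8c7a: {2770d12, 2b49b6e, 51e8451, 5c3b51f, 9ad4e0b, b3c8f68, c7746a2, dec8c7a, fd38322}.
Common ancestors: {2770d12, 2b49b6e, 51e8451, 5c3b51f, 9ad4e0b, b3c8f68, c7746a2, fd38322}.
Among these, fd38322 is not an ancestor of any other common ancestor — it is the merge base.

fd38322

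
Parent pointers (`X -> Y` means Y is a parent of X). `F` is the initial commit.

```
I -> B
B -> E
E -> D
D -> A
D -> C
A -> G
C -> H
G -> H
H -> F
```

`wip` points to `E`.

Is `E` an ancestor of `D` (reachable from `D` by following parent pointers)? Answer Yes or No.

Ancestors of D: {A, C, D, F, G, H}.
E is not in that set, so it is not an ancestor of D.

No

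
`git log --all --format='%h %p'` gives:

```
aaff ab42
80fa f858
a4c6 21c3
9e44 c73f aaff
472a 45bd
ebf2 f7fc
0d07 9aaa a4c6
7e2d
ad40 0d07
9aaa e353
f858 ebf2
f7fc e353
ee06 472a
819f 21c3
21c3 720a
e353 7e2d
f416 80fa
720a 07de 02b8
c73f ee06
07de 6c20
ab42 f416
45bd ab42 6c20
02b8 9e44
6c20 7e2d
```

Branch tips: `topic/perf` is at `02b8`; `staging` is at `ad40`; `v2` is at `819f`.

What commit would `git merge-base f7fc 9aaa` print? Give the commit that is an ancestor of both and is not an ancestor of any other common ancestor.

e353

Ancestors of f7fc: {7e2d, e353, f7fc}.
Ancestors of 9aaa: {7e2d, 9aaa, e353}.
Common ancestors: {7e2d, e353}.
Among these, e353 is not an ancestor of any other common ancestor — it is the merge base.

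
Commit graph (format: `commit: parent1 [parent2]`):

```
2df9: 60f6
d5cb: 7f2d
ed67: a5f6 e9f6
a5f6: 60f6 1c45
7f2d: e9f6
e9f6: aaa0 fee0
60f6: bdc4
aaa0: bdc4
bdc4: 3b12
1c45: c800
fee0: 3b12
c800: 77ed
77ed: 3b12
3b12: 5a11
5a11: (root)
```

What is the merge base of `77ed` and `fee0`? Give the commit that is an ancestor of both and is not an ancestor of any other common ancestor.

3b12

Ancestors of 77ed: {3b12, 5a11, 77ed}.
Ancestors of fee0: {3b12, 5a11, fee0}.
Common ancestors: {3b12, 5a11}.
Among these, 3b12 is not an ancestor of any other common ancestor — it is the merge base.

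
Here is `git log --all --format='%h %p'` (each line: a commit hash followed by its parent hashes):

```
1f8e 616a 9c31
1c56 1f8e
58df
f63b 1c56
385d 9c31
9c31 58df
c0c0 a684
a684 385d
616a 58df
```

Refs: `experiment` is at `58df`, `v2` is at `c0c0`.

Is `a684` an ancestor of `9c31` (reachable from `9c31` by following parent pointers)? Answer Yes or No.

Ancestors of 9c31: {58df, 9c31}.
a684 is not in that set, so it is not an ancestor of 9c31.

No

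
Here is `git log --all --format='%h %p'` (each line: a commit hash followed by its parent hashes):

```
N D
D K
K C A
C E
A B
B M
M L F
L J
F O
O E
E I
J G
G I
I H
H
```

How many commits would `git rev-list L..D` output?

9

Reachable from D: {A, B, C, D, E, F, G, H, I, J, K, L, M, O}.
Reachable from L: {G, H, I, J, L}.
In D's history but not L's: {A, B, C, D, E, F, K, M, O} — 9 commits.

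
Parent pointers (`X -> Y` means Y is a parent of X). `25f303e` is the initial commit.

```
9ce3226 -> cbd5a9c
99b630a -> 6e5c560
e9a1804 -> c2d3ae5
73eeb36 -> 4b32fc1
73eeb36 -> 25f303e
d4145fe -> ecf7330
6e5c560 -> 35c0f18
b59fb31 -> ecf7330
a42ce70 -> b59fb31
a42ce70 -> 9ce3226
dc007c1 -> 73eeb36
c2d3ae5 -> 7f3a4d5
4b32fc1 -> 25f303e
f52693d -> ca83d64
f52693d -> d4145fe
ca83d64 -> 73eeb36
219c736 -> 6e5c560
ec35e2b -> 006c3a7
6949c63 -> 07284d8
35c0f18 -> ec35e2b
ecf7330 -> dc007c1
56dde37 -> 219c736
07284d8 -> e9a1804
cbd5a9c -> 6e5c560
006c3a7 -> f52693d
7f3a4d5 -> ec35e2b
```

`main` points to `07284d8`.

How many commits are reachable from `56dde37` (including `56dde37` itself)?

Walking parent pointers from 56dde37: reachable set = {006c3a7, 219c736, 25f303e, 35c0f18, 4b32fc1, 56dde37, 6e5c560, 73eeb36, ca83d64, d4145fe, dc007c1, ec35e2b, ecf7330, f52693d}.
That is 14 commits.

14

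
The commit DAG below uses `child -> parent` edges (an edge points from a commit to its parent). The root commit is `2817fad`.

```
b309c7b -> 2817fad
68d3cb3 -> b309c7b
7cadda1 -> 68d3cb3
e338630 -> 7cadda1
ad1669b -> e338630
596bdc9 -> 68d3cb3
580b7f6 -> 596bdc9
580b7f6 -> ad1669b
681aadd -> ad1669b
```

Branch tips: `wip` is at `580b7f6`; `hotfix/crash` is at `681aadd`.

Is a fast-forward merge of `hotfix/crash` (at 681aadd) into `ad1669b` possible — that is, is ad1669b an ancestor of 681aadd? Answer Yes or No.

Yes

A fast-forward from ad1669b to 681aadd is possible iff ad1669b is an ancestor of 681aadd.
Ancestors of 681aadd: {2817fad, 681aadd, 68d3cb3, 7cadda1, ad1669b, b309c7b, e338630}.
ad1669b is among them, so fast-forward is possible.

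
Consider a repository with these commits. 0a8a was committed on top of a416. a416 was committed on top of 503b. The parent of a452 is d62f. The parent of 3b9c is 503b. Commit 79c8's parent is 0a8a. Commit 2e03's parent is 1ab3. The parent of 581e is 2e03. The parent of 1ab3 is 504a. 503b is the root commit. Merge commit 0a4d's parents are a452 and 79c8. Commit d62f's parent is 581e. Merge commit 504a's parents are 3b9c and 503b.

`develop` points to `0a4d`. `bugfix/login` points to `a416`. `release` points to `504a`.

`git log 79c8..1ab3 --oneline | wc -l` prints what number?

Reachable from 1ab3: {1ab3, 3b9c, 503b, 504a}.
Reachable from 79c8: {0a8a, 503b, 79c8, a416}.
In 1ab3's history but not 79c8's: {1ab3, 3b9c, 504a} — 3 commits.

3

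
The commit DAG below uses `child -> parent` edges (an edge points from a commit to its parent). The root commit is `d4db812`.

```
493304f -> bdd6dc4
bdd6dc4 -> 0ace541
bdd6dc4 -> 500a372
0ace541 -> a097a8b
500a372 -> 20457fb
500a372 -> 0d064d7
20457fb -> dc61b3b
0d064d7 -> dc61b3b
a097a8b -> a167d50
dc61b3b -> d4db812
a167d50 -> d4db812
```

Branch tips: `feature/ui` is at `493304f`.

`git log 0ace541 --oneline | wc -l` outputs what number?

Walking parent pointers from 0ace541: reachable set = {0ace541, a097a8b, a167d50, d4db812}.
That is 4 commits.

4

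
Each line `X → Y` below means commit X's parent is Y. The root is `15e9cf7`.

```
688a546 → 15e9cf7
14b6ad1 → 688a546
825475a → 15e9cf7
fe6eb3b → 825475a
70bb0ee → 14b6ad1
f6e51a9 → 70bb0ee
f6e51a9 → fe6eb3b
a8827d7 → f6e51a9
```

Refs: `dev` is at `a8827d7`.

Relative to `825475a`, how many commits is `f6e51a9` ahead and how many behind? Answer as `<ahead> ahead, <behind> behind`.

5 ahead, 0 behind

Reachable from f6e51a9: {14b6ad1, 15e9cf7, 688a546, 70bb0ee, 825475a, f6e51a9, fe6eb3b}.
Reachable from 825475a: {15e9cf7, 825475a}.
Only in f6e51a9's history (ahead): {14b6ad1, 688a546, 70bb0ee, f6e51a9, fe6eb3b} — 5.
Only in 825475a's history (behind): {} — 0.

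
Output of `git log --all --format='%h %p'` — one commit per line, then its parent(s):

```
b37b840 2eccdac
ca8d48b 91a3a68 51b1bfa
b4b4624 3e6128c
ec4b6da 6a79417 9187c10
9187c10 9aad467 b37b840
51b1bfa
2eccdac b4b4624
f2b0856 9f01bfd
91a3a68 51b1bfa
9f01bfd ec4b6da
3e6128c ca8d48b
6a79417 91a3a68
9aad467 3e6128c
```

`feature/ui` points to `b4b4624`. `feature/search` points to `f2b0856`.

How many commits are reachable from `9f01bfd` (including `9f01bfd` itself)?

Walking parent pointers from 9f01bfd: reachable set = {2eccdac, 3e6128c, 51b1bfa, 6a79417, 9187c10, 91a3a68, 9aad467, 9f01bfd, b37b840, b4b4624, ca8d48b, ec4b6da}.
That is 12 commits.

12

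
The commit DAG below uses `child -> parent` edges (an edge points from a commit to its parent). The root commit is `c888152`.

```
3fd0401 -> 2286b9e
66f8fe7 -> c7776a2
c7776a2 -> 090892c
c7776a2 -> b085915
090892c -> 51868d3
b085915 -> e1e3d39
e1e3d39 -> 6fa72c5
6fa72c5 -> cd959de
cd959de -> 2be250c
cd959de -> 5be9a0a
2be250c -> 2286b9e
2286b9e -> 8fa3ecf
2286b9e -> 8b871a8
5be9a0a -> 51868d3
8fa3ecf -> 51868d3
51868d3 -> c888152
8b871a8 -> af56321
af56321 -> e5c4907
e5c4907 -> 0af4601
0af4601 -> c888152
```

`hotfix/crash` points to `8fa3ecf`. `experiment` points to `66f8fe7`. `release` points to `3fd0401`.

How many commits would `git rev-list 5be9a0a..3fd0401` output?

7

Reachable from 3fd0401: {0af4601, 2286b9e, 3fd0401, 51868d3, 8b871a8, 8fa3ecf, af56321, c888152, e5c4907}.
Reachable from 5be9a0a: {51868d3, 5be9a0a, c888152}.
In 3fd0401's history but not 5be9a0a's: {0af4601, 2286b9e, 3fd0401, 8b871a8, 8fa3ecf, af56321, e5c4907} — 7 commits.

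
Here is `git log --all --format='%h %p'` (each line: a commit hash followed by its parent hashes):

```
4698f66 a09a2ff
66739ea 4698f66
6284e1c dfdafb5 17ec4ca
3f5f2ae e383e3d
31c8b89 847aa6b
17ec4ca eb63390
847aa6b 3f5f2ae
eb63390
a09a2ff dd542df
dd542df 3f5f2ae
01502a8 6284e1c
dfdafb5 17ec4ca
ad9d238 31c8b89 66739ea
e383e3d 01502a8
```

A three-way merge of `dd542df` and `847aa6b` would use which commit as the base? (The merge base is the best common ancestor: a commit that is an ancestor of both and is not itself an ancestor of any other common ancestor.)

3f5f2ae

Ancestors of dd542df: {01502a8, 17ec4ca, 3f5f2ae, 6284e1c, dd542df, dfdafb5, e383e3d, eb63390}.
Ancestors of 847aa6b: {01502a8, 17ec4ca, 3f5f2ae, 6284e1c, 847aa6b, dfdafb5, e383e3d, eb63390}.
Common ancestors: {01502a8, 17ec4ca, 3f5f2ae, 6284e1c, dfdafb5, e383e3d, eb63390}.
Among these, 3f5f2ae is not an ancestor of any other common ancestor — it is the merge base.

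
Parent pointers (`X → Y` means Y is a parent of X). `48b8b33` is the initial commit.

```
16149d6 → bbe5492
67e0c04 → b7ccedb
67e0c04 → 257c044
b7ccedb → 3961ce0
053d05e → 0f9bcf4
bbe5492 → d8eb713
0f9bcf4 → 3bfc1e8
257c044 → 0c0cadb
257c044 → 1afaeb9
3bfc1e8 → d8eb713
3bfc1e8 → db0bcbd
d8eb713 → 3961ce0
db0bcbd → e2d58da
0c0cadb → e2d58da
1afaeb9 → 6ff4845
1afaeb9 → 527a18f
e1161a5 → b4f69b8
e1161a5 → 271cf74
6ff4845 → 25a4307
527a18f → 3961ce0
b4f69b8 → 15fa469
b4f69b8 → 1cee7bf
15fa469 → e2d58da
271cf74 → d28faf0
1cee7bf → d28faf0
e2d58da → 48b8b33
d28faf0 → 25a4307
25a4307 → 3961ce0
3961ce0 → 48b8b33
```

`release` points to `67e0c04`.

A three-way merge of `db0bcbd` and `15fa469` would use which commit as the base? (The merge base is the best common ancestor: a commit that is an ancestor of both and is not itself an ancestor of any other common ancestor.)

e2d58da

Ancestors of db0bcbd: {48b8b33, db0bcbd, e2d58da}.
Ancestors of 15fa469: {15fa469, 48b8b33, e2d58da}.
Common ancestors: {48b8b33, e2d58da}.
Among these, e2d58da is not an ancestor of any other common ancestor — it is the merge base.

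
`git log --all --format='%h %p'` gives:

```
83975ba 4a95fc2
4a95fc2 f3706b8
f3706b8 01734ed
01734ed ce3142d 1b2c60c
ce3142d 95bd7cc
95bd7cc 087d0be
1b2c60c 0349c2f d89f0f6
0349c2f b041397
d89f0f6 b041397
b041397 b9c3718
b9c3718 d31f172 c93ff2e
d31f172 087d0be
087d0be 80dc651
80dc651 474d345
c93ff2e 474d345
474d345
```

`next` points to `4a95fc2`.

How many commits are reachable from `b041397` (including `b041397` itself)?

Walking parent pointers from b041397: reachable set = {087d0be, 474d345, 80dc651, b041397, b9c3718, c93ff2e, d31f172}.
That is 7 commits.

7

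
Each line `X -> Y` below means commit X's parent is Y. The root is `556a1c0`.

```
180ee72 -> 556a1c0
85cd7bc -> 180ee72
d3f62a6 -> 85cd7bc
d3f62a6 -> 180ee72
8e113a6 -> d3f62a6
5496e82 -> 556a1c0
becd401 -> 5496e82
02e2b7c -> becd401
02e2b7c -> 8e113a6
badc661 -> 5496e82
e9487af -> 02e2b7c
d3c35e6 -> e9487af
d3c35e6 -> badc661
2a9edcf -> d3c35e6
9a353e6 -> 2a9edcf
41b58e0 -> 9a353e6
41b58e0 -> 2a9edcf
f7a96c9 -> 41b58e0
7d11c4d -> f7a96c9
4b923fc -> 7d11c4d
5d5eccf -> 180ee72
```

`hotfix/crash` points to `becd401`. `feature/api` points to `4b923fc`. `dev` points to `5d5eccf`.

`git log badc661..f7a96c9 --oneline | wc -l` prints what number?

Reachable from f7a96c9: {02e2b7c, 180ee72, 2a9edcf, 41b58e0, 5496e82, 556a1c0, 85cd7bc, 8e113a6, 9a353e6, badc661, becd401, d3c35e6, d3f62a6, e9487af, f7a96c9}.
Reachable from badc661: {5496e82, 556a1c0, badc661}.
In f7a96c9's history but not badc661's: {02e2b7c, 180ee72, 2a9edcf, 41b58e0, 85cd7bc, 8e113a6, 9a353e6, becd401, d3c35e6, d3f62a6, e9487af, f7a96c9} — 12 commits.

12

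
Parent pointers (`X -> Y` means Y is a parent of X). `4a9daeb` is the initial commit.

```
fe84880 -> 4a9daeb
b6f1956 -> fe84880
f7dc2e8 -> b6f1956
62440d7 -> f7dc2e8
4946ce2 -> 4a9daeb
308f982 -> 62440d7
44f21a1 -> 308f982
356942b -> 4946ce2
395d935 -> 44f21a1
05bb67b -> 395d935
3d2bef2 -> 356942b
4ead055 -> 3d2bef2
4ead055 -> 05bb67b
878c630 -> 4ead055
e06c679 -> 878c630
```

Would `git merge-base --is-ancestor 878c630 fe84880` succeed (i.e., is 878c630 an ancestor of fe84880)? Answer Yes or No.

No

Ancestors of fe84880: {4a9daeb, fe84880}.
878c630 is not in that set, so it is not an ancestor of fe84880.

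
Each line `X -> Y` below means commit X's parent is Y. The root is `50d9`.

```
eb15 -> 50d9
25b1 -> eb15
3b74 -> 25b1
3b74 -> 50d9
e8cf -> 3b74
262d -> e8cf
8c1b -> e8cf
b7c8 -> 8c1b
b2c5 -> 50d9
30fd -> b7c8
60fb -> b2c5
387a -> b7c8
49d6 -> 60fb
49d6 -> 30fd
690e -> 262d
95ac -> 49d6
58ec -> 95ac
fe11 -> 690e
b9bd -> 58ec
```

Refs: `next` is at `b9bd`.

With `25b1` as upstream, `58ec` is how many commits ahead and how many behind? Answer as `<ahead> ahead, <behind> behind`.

10 ahead, 0 behind

Reachable from 58ec: {25b1, 30fd, 3b74, 49d6, 50d9, 58ec, 60fb, 8c1b, 95ac, b2c5, b7c8, e8cf, eb15}.
Reachable from 25b1: {25b1, 50d9, eb15}.
Only in 58ec's history (ahead): {30fd, 3b74, 49d6, 58ec, 60fb, 8c1b, 95ac, b2c5, b7c8, e8cf} — 10.
Only in 25b1's history (behind): {} — 0.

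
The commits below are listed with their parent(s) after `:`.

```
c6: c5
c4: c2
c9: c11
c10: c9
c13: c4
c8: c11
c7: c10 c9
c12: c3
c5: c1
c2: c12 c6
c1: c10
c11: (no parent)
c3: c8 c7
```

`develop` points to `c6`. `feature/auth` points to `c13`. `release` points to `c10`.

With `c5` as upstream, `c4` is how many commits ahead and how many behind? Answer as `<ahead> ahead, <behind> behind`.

Reachable from c4: {c1, c10, c11, c12, c2, c3, c4, c5, c6, c7, c8, c9}.
Reachable from c5: {c1, c10, c11, c5, c9}.
Only in c4's history (ahead): {c12, c2, c3, c4, c6, c7, c8} — 7.
Only in c5's history (behind): {} — 0.

7 ahead, 0 behind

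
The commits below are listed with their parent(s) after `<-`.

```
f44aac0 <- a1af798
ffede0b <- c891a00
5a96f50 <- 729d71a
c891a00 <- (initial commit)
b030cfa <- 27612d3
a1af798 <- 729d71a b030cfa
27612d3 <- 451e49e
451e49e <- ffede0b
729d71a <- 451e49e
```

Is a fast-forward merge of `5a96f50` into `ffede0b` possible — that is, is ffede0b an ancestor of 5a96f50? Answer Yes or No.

Yes

A fast-forward from ffede0b to 5a96f50 is possible iff ffede0b is an ancestor of 5a96f50.
Ancestors of 5a96f50: {451e49e, 5a96f50, 729d71a, c891a00, ffede0b}.
ffede0b is among them, so fast-forward is possible.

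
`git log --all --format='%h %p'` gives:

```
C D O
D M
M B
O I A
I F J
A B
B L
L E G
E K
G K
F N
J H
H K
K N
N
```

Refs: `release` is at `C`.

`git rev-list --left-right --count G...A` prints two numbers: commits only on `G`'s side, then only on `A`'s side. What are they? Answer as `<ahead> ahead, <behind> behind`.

0 ahead, 4 behind

Reachable from G: {G, K, N}.
Reachable from A: {A, B, E, G, K, L, N}.
Only in G's history (ahead): {} — 0.
Only in A's history (behind): {A, B, E, L} — 4.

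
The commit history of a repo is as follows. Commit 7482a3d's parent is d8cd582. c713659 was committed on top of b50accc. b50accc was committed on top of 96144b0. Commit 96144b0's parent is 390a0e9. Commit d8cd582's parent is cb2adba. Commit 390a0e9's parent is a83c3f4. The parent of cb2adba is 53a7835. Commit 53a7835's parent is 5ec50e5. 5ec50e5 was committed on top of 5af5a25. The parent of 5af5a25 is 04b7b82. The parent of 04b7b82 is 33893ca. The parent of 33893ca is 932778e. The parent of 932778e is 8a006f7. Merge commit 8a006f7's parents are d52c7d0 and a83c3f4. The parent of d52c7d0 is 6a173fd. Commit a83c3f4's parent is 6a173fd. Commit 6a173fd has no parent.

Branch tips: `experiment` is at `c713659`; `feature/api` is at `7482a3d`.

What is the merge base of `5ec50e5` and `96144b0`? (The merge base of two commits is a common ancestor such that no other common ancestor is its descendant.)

Ancestors of 5ec50e5: {04b7b82, 33893ca, 5af5a25, 5ec50e5, 6a173fd, 8a006f7, 932778e, a83c3f4, d52c7d0}.
Ancestors of 96144b0: {390a0e9, 6a173fd, 96144b0, a83c3f4}.
Common ancestors: {6a173fd, a83c3f4}.
Among these, a83c3f4 is not an ancestor of any other common ancestor — it is the merge base.

a83c3f4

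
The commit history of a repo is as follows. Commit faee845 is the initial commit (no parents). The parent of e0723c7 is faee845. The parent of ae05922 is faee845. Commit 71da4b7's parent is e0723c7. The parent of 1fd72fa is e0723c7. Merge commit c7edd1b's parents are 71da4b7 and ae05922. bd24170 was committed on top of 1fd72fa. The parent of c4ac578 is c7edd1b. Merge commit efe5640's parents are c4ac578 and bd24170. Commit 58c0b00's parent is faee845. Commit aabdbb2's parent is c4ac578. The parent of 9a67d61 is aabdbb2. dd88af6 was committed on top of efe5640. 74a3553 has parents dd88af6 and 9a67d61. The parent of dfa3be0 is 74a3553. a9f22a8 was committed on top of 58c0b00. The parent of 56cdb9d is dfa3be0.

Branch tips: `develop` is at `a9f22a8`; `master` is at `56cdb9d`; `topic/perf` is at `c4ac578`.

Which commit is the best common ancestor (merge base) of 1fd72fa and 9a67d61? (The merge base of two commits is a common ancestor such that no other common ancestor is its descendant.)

Ancestors of 1fd72fa: {1fd72fa, e0723c7, faee845}.
Ancestors of 9a67d61: {71da4b7, 9a67d61, aabdbb2, ae05922, c4ac578, c7edd1b, e0723c7, faee845}.
Common ancestors: {e0723c7, faee845}.
Among these, e0723c7 is not an ancestor of any other common ancestor — it is the merge base.

e0723c7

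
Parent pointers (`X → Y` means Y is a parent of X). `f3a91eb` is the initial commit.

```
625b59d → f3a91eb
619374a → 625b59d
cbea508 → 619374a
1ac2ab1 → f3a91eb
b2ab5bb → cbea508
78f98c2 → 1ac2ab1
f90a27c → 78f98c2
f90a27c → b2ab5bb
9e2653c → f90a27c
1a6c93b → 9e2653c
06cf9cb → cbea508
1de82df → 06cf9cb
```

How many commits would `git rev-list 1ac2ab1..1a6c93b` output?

Reachable from 1a6c93b: {1a6c93b, 1ac2ab1, 619374a, 625b59d, 78f98c2, 9e2653c, b2ab5bb, cbea508, f3a91eb, f90a27c}.
Reachable from 1ac2ab1: {1ac2ab1, f3a91eb}.
In 1a6c93b's history but not 1ac2ab1's: {1a6c93b, 619374a, 625b59d, 78f98c2, 9e2653c, b2ab5bb, cbea508, f90a27c} — 8 commits.

8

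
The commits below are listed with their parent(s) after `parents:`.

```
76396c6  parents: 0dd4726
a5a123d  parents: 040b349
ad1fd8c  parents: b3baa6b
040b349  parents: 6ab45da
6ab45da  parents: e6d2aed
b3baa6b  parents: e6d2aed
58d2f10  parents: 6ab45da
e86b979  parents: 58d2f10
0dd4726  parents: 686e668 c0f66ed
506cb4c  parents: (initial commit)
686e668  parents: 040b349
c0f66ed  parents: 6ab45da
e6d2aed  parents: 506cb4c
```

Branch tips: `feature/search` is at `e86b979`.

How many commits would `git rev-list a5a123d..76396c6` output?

Reachable from 76396c6: {040b349, 0dd4726, 506cb4c, 686e668, 6ab45da, 76396c6, c0f66ed, e6d2aed}.
Reachable from a5a123d: {040b349, 506cb4c, 6ab45da, a5a123d, e6d2aed}.
In 76396c6's history but not a5a123d's: {0dd4726, 686e668, 76396c6, c0f66ed} — 4 commits.

4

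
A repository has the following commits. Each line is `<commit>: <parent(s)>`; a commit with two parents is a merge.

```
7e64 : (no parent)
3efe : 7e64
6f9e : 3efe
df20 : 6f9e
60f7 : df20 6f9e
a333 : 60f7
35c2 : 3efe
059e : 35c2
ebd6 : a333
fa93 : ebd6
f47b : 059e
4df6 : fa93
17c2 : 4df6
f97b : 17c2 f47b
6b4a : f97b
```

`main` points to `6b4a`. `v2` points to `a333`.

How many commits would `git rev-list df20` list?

4

Walking parent pointers from df20: reachable set = {3efe, 6f9e, 7e64, df20}.
That is 4 commits.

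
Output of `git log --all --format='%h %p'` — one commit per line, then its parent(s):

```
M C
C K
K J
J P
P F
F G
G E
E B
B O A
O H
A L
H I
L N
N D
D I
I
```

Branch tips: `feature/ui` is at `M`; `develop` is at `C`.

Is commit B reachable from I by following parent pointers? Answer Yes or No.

Ancestors of I: {I}.
B is not in that set, so it is not an ancestor of I.

No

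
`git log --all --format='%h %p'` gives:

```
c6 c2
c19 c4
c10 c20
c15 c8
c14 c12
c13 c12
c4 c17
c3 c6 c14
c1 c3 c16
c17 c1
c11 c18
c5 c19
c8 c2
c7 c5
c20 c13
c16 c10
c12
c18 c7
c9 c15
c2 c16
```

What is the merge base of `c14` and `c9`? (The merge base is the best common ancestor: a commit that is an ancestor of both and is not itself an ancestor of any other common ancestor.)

Ancestors of c14: {c12, c14}.
Ancestors of c9: {c10, c12, c13, c15, c16, c2, c20, c8, c9}.
Common ancestors: {c12}.
The only common ancestor is c12, so it is the merge base.

c12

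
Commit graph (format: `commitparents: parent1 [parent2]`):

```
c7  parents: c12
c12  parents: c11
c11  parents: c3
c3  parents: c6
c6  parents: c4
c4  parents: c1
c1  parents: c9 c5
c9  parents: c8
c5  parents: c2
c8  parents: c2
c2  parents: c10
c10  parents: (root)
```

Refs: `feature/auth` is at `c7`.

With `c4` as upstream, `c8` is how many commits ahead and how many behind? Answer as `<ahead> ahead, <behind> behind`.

Reachable from c8: {c10, c2, c8}.
Reachable from c4: {c1, c10, c2, c4, c5, c8, c9}.
Only in c8's history (ahead): {} — 0.
Only in c4's history (behind): {c1, c4, c5, c9} — 4.

0 ahead, 4 behind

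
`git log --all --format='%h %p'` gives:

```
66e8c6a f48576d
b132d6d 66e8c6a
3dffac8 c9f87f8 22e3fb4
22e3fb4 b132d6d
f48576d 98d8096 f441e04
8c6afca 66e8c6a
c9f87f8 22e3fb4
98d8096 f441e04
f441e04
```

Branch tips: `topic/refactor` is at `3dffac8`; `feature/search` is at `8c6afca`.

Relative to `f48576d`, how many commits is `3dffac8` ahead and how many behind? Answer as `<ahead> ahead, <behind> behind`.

Reachable from 3dffac8: {22e3fb4, 3dffac8, 66e8c6a, 98d8096, b132d6d, c9f87f8, f441e04, f48576d}.
Reachable from f48576d: {98d8096, f441e04, f48576d}.
Only in 3dffac8's history (ahead): {22e3fb4, 3dffac8, 66e8c6a, b132d6d, c9f87f8} — 5.
Only in f48576d's history (behind): {} — 0.

5 ahead, 0 behind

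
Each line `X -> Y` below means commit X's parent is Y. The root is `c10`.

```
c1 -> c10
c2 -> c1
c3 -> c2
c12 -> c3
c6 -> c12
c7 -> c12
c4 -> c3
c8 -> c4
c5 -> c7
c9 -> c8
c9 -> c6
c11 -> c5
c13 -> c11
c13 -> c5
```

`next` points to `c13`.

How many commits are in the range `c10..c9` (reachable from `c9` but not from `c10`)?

Reachable from c9: {c1, c10, c12, c2, c3, c4, c6, c8, c9}.
Reachable from c10: {c10}.
In c9's history but not c10's: {c1, c12, c2, c3, c4, c6, c8, c9} — 8 commits.

8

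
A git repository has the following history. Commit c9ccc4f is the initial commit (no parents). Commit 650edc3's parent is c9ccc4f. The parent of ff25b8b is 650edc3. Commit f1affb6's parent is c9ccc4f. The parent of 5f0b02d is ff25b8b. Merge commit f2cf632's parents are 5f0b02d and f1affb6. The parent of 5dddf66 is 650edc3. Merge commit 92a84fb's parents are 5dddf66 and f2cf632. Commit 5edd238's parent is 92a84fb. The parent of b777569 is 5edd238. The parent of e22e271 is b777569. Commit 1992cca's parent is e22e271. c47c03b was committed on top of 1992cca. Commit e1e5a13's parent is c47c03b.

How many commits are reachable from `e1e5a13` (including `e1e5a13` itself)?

14

Walking parent pointers from e1e5a13: reachable set = {1992cca, 5dddf66, 5edd238, 5f0b02d, 650edc3, 92a84fb, b777569, c47c03b, c9ccc4f, e1e5a13, e22e271, f1affb6, f2cf632, ff25b8b}.
That is 14 commits.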